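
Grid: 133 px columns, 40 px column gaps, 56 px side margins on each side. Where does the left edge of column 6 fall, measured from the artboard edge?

Column 6 starts at margin + 5·(column + gutter) = 56 + 5·173 = 921 px.

921 px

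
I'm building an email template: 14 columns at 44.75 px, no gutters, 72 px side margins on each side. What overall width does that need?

Frame = 2·72 + 14·44.75 = 144 + 626.5 = 770.5 px.

770.5 px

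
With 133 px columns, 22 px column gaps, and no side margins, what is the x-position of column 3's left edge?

Before column 3: 2 columns + 2 column gaps.
Offset = 2·(133 + 22) = 2·155 = 310 px.

310 px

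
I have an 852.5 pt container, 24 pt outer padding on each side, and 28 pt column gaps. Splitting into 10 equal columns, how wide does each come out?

Take off 48 pt of margins, leaving 804.5 pt.
10 columns + 9 column gaps: 10c + 9·28 = 804.5.
10c = 804.5 − 252 = 552.5, so c = 55.25 pt.

55.25 pt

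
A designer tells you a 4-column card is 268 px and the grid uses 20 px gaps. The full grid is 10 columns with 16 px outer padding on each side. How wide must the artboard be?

Subtracting 3 gaps of 20 leaves 208 for 4 columns, so c = 52 px.
Artboard = 2·16 + 10·52 + 9·20 = 32 + 520 + 180 = 732 px.

732 px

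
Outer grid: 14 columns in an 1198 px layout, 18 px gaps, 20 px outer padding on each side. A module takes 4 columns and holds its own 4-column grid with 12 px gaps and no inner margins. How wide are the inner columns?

70.5 px

Take off 40 px of margins, leaving 1158 px.
Subtracting 13 gaps of 18 leaves 924 for 14 columns, so c = 66 px.
4-column span = 4·66 + 3·18 = 318 px.
318 − 3·12 = 282; ÷4 gives d = 70.5 px.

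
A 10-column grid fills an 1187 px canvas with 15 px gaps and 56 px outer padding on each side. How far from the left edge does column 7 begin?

710 px

Take off 112 px of margins, leaving 1075 px.
1075 − 9·15 = 940; ÷10 gives c = 94 px.
Each column+gutter stride is 109 px; 6 of them past the 56 px margin is 56 + 654 = 710 px.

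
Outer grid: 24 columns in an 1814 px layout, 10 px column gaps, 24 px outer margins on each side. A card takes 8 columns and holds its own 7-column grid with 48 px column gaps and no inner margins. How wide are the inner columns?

42 px

Inside the margins: 1814 − 48 = 1766 px.
24c + 23·10 = 1766 → 24c = 1536 → c = 64 px.
8-column span = 8·64 + 7·10 = 582 px.
7d + 6·48 = 582 → 7d = 294 → d = 42 px.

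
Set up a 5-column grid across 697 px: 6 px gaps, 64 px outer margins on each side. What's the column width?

Subtract both margins: 697 − 2·64 = 569 px.
569 − 4·6 = 545; ÷5 gives c = 109 px.

109 px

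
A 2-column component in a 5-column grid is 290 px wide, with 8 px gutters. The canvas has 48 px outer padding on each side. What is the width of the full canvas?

290 − 1·8 = 282; ÷2 gives c = 141 px.
Canvas = 2·48 + 5·141 + 4·8 = 96 + 705 + 32 = 833 px.

833 px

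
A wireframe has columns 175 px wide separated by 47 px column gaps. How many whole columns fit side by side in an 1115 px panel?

5 columns: 5·175 + 4·47 = 1063 px ≤ 1115.
6 columns: 1285 px > 1115. So 5.

5 columns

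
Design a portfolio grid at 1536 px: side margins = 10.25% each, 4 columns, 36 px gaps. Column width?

Each margin = 10.25% of 1536 = 157.44 px; content = 1536 − 2·157.44 = 1221.12 px.
1221.12 − 3·36 = 1113.12; ÷4 gives c = 278.28 px.

278.28 px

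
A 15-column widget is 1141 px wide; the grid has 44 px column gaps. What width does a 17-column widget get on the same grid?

Subtracting 14 column gaps of 44 leaves 525 for 15 columns, so c = 35 px.
17 columns plus 16 column gaps: 595 + 704 = 1299 px.

1299 px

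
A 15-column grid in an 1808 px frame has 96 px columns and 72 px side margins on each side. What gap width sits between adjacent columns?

Take off 144 px of margins, leaving 1664 px.
Columns use 1440 px, leaving 224 px across 14 gaps = 16 px each.

16 px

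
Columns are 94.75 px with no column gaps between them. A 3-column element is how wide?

284.25 px

With no column gaps, 3 columns span 3·94.75 = 284.25 px.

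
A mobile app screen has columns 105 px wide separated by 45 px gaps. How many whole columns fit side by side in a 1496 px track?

k columns need k·105 + (k−1)·45 = k·150 − 45.
k·150 − 45 ≤ 1496 → k ≤ 1541 / 150 ≈ 10.27, so k = 10.

10 columns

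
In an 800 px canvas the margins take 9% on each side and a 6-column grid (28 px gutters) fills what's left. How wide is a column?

86 px

Each margin = 9% of 800 = 72 px; content = 800 − 2·72 = 656 px.
6c + 5·28 = 656 → 6c = 516 → c = 86 px.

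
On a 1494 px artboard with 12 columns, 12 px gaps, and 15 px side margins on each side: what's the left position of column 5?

Content = 1494 − 2·15 = 1464 px.
1464 − 11·12 = 1332; ÷12 gives c = 111 px.
Each column+gutter stride is 123 px; 4 of them past the 15 px margin is 15 + 492 = 507 px.

507 px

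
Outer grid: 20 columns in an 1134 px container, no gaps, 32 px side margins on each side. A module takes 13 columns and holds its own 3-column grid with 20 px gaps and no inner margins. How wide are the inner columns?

218.5 px

Take off 64 px of margins, leaving 1070 px.
With no gaps, each column is 1070/20 = 53.5 px.
13-column span = 13·53.5 = 695.5 px.
3d + 2·20 = 695.5 → 3d = 655.5 → d = 218.5 px.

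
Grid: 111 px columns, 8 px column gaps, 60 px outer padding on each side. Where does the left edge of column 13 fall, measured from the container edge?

Before column 13: the margin + 12 columns + 12 column gaps.
Offset = 60 + 12·(111 + 8) = 60 + 1428 = 1488 px.

1488 px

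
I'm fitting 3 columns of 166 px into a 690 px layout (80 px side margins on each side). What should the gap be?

Content width = 690 − 2·80 = 530 px.
3·166 + 2g = 530 → 2g = 32 → g = 16 px.

16 px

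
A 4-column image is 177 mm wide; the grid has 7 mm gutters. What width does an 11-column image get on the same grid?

4c + 3·7 = 177 → 4c = 156 → c = 39 mm.
11 columns plus 10 gutters: 429 + 70 = 499 mm.

499 mm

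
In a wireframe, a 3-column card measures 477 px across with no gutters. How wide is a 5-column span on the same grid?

3c = 477 → c = 159 px.
With no gutters, 5 columns span 5·159 = 795 px.

795 px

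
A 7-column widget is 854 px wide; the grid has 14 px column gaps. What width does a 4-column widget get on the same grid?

7 columns + 6 column gaps: 7c + 6·14 = 854.
7c = 854 − 84 = 770, so c = 110 px.
Span of 4: 4·110 + 3·14 = 440 + 42 = 482 px.

482 px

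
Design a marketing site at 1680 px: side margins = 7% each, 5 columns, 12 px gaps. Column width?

1680 × (1 − 2·7%) = 1680 × 86% = 1444.8 px for the columns.
Subtracting 4 gaps of 12 leaves 1396.8 for 5 columns, so c = 279.36 px.

279.36 px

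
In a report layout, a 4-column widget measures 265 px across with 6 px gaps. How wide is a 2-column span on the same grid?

129.5 px

265 − 3·6 = 247; ÷4 gives c = 61.75 px.
Span of 2: 2·61.75 + 1·6 = 123.5 + 6 = 129.5 px.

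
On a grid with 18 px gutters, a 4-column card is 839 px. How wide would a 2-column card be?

Subtracting 3 gutters of 18 leaves 785 for 4 columns, so c = 196.25 px.
Span of 2: 2·196.25 + 1·18 = 392.5 + 18 = 410.5 px.

410.5 px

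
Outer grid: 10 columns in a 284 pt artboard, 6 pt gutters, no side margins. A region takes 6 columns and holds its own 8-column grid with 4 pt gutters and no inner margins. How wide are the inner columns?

17.5 pt

284 − 9·6 = 230; ÷10 gives c = 23 pt.
Span of 6: 6·23 + 5·6 = 138 + 30 = 168 pt.
8d + 7·4 = 168 → 8d = 140 → d = 17.5 pt.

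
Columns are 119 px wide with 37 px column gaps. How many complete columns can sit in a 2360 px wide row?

15 columns

k columns need k·119 + (k−1)·37 = k·156 − 37.
k·156 − 37 ≤ 2360 → k ≤ 2397 / 156 ≈ 15.37, so k = 15.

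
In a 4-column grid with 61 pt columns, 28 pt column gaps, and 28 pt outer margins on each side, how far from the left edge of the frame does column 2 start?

Column 2 starts at margin + 1·(column + gutter) = 28 + 1·89 = 117 pt.

117 pt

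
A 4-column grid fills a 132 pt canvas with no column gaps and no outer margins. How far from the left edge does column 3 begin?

66 pt

4c = 132 → c = 33 pt.
Before column 3: 2 columns + 2 column gaps.
Offset = 2·(33 + 0) = 2·33 = 66 pt.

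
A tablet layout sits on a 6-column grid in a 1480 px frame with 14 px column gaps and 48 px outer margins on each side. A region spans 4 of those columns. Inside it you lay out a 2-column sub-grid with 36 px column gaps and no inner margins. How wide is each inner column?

Outer content = 1480 − 2·48 = 1384 px.
6 columns + 5 column gaps: 6c + 5·14 = 1384.
6c = 1384 − 70 = 1314, so c = 219 px.
4 columns plus 3 column gaps: 876 + 42 = 918 px.
Subtracting 1 column gap of 36 leaves 882 for 2 columns, so d = 441 px.

441 px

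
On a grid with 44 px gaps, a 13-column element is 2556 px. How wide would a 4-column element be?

Subtracting 12 gaps of 44 leaves 2028 for 13 columns, so c = 156 px.
4-column span = 4·156 + 3·44 = 756 px.

756 px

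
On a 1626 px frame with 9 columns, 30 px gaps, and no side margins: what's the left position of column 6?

920 px

1626 − 8·30 = 1386; ÷9 gives c = 154 px.
Before column 6: 5 columns + 5 gaps.
Offset = 5·(154 + 30) = 5·184 = 920 px.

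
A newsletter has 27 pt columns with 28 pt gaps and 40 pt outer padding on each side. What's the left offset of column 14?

755 pt

Before column 14: the margin + 13 columns + 13 gaps.
Offset = 40 + 13·(27 + 28) = 40 + 715 = 755 pt.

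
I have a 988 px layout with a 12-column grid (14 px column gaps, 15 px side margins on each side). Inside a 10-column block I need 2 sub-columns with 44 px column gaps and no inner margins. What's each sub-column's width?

376 px

Take off 30 px of margins, leaving 958 px.
12 columns + 11 column gaps: 12c + 11·14 = 958.
12c = 958 − 154 = 804, so c = 67 px.
10 columns plus 9 column gaps: 670 + 126 = 796 px.
796 − 1·44 = 752; ÷2 gives d = 376 px.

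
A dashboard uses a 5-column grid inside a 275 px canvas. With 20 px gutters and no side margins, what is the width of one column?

39 px

5c + 4·20 = 275 → 5c = 195 → c = 39 px.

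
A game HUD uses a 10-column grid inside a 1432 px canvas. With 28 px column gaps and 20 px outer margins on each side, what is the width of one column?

114 px

Inside the margins: 1432 − 40 = 1392 px.
10c + 9·28 = 1392 → 10c = 1140 → c = 114 px.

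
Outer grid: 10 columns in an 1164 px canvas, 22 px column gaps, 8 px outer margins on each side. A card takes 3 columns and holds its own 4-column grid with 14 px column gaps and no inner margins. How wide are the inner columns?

71.75 px

Subtract both margins: 1164 − 2·8 = 1148 px.
1148 − 9·22 = 950; ÷10 gives c = 95 px.
3 columns plus 2 column gaps: 285 + 44 = 329 px.
Subtracting 3 column gaps of 14 leaves 287 for 4 columns, so d = 71.75 px.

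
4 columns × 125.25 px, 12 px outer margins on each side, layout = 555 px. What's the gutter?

10 px

Take off 24 px of margins, leaving 531 px.
4·125.25 + 3g = 531 → 3g = 30 → g = 10 px.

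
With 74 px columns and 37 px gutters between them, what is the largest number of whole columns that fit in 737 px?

k columns need k·74 + (k−1)·37 = k·111 − 37.
k·111 − 37 ≤ 737 → k ≤ 774 / 111 ≈ 6.97, so k = 6.

6 columns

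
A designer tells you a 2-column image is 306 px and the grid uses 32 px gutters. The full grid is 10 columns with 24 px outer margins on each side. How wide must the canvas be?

1706 px

2 columns + 1 gutter: 2c + 1·32 = 306.
2c = 306 − 32 = 274, so c = 137 px.
Total width: 2·24 + 10·137 + 9·32 = 1706 px.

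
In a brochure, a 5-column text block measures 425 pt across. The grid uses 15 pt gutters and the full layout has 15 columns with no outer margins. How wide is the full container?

1305 pt

5c + 4·15 = 425 → 5c = 365 → c = 73 pt.
Total width: 15·73 + 14·15 = 1305 pt.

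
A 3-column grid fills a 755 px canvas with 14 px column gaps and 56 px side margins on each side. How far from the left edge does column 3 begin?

494 px

Content = 755 − 2·56 = 643 px.
Subtracting 2 column gaps of 14 leaves 615 for 3 columns, so c = 205 px.
Each column+gutter stride is 219 px; 2 of them past the 56 px margin is 56 + 438 = 494 px.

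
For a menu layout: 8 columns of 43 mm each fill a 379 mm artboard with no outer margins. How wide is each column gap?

5 mm

8·43 + 7g = 379 → 7g = 35 → g = 5 mm.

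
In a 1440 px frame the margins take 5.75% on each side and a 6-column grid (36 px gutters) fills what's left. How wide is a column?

182.4 px

Margins: 5.75% × 1440 = 82.8 px each, so content = 1440 − 165.6 = 1274.4 px.
Subtracting 5 gutters of 36 leaves 1094.4 for 6 columns, so c = 182.4 px.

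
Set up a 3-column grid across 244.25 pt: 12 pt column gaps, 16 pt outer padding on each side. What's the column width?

Subtract both margins: 244.25 − 2·16 = 212.25 pt.
212.25 − 2·12 = 188.25; ÷3 gives c = 62.75 pt.

62.75 pt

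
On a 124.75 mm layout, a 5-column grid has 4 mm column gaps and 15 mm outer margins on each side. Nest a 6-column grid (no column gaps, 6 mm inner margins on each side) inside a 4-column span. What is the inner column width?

10.5 mm

Subtract both margins: 124.75 − 2·15 = 94.75 mm.
Subtracting 4 column gaps of 4 leaves 78.75 for 5 columns, so c = 15.75 mm.
4-column span = 4·15.75 + 3·4 = 75 mm.
Inner content = 75 − 2·6 = 63 mm.
With no column gaps, each column is 63/6 = 10.5 mm.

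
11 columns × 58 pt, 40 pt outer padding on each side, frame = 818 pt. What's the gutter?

10 pt

Subtract both margins: 818 − 2·40 = 738 pt.
11·58 + 10g = 738 → 10g = 100 → g = 10 pt.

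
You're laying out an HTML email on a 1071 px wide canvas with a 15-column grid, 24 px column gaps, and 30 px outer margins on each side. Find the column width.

Inside the margins: 1071 − 60 = 1011 px.
1011 − 14·24 = 675; ÷15 gives c = 45 px.

45 px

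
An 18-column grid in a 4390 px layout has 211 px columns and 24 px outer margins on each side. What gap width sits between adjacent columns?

Inside the margins: 4390 − 48 = 4342 px.
18·211 + 17g = 4342 → 17g = 544 → g = 32 px.

32 px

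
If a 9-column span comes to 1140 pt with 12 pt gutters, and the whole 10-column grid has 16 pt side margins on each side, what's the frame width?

1140 − 8·12 = 1044; ÷9 gives c = 116 pt.
Frame = 2·16 + 10·116 + 9·12 = 32 + 1160 + 108 = 1300 pt.

1300 pt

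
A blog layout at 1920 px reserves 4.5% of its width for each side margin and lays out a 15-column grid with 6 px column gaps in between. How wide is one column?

110.88 px

Margins: 4.5% × 1920 = 86.4 px each, so content = 1920 − 172.8 = 1747.2 px.
Subtracting 14 column gaps of 6 leaves 1663.2 for 15 columns, so c = 110.88 px.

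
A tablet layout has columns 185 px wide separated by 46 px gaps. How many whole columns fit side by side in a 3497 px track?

15 columns

Each extra column adds 185 + 46 = 231 px.
(3497 + 46) / 231 = 15.34, so 15 columns fit.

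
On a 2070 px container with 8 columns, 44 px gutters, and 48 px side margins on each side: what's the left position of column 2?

Subtract both margins: 2070 − 2·48 = 1974 px.
8c + 7·44 = 1974 → 8c = 1666 → c = 208.25 px.
Each column+gutter stride is 252.25 px; 1 of them past the 48 px margin is 48 + 252.25 = 300.25 px.

300.25 px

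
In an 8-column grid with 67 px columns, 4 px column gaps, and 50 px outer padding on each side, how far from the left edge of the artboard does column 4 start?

Before column 4: the margin + 3 columns + 3 column gaps.
Offset = 50 + 3·(67 + 4) = 50 + 213 = 263 px.

263 px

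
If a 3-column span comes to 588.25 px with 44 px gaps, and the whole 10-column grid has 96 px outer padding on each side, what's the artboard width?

Subtracting 2 gaps of 44 leaves 500.25 for 3 columns, so c = 166.75 px.
Adding margins, columns and gutters: 192 + 1667.5 + 396 = 2255.5 px.

2255.5 px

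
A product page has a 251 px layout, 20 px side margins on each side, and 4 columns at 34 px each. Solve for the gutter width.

Inside the margins: 251 − 40 = 211 px.
4·34 + 3g = 211 → 3g = 75 → g = 25 px.

25 px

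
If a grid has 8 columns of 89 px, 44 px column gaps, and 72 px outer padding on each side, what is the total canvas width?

1164 px

Canvas = 2·72 + 8·89 + 7·44 = 144 + 712 + 308 = 1164 px.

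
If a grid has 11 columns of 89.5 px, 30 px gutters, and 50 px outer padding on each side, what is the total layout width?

1384.5 px

Adding margins, columns and gutters: 100 + 984.5 + 300 = 1384.5 px.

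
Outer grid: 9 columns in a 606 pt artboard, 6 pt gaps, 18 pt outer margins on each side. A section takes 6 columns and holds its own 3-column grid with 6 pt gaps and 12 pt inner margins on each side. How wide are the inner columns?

Inside the margins: 606 − 36 = 570 pt.
9c + 8·6 = 570 → 9c = 522 → c = 58 pt.
6 columns plus 5 gaps: 348 + 30 = 378 pt.
Inner content = 378 − 2·12 = 354 pt.
Subtracting 2 gaps of 6 leaves 342 for 3 columns, so d = 114 pt.

114 pt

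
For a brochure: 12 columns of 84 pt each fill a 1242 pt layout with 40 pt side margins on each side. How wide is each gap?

Subtract both margins: 1242 − 2·40 = 1162 pt.
Columns use 1008 pt, leaving 154 pt across 11 gaps = 14 pt each.

14 pt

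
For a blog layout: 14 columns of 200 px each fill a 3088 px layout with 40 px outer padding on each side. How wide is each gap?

16 px

Inside the margins: 3088 − 80 = 3008 px.
Columns use 2800 px, leaving 208 px across 13 gaps = 16 px each.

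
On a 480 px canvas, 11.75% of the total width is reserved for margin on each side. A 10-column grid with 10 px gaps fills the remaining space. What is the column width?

27.72 px

480 × (1 − 2·11.75%) = 480 × 76.5% = 367.2 px for the columns.
10 columns + 9 gaps: 10c + 9·10 = 367.2.
10c = 367.2 − 90 = 277.2, so c = 27.72 px.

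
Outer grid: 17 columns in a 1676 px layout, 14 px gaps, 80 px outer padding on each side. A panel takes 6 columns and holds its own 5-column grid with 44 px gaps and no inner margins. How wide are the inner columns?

70 px

Inside the margins: 1676 − 160 = 1516 px.
1516 − 16·14 = 1292; ÷17 gives c = 76 px.
6 columns plus 5 gaps: 456 + 70 = 526 px.
Subtracting 4 gaps of 44 leaves 350 for 5 columns, so d = 70 px.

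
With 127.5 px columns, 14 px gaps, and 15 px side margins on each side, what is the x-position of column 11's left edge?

1430 px

Column 11 starts at margin + 10·(column + gutter) = 15 + 10·141.5 = 1430 px.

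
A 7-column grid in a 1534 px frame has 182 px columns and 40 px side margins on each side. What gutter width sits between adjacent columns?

Subtract both margins: 1534 − 2·40 = 1454 px.
Columns use 1274 px, leaving 180 px across 6 gutters = 30 px each.

30 px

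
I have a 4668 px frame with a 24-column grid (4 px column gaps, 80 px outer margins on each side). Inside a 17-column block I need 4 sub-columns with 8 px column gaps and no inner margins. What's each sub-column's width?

Subtract both margins: 4668 − 2·80 = 4508 px.
Subtracting 23 column gaps of 4 leaves 4416 for 24 columns, so c = 184 px.
17 columns plus 16 column gaps: 3128 + 64 = 3192 px.
3192 − 3·8 = 3168; ÷4 gives d = 792 px.

792 px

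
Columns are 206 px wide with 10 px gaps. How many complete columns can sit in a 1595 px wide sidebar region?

7 columns: 7·206 + 6·10 = 1502 px ≤ 1595.
8 columns: 1718 px > 1595. So 7.

7 columns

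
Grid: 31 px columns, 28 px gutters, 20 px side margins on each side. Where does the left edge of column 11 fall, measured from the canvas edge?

610 px

Before column 11: the margin + 10 columns + 10 gutters.
Offset = 20 + 10·(31 + 28) = 20 + 590 = 610 px.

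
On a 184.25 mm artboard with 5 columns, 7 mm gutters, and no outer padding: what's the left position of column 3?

76.5 mm

5 columns + 4 gutters: 5c + 4·7 = 184.25.
5c = 184.25 − 28 = 156.25, so c = 31.25 mm.
Each column+gutter stride is 38.25 mm; with no margin, 2 of them is 76.5 mm.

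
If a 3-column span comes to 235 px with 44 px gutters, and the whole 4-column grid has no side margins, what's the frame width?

328 px

3c + 2·44 = 235 → 3c = 147 → c = 49 px.
Frame = 4·49 + 3·44 = 196 + 132 = 328 px.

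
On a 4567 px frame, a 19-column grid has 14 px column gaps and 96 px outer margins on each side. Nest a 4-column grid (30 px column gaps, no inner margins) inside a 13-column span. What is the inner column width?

Inside the margins: 4567 − 192 = 4375 px.
19c + 18·14 = 4375 → 19c = 4123 → c = 217 px.
Span of 13: 13·217 + 12·14 = 2821 + 168 = 2989 px.
2989 − 3·30 = 2899; ÷4 gives d = 724.75 px.

724.75 px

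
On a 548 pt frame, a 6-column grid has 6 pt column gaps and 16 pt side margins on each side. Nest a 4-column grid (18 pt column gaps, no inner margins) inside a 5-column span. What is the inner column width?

Outer content = 548 − 2·16 = 516 pt.
6c + 5·6 = 516 → 6c = 486 → c = 81 pt.
5 columns plus 4 column gaps: 405 + 24 = 429 pt.
Subtracting 3 column gaps of 18 leaves 375 for 4 columns, so d = 93.75 pt.

93.75 pt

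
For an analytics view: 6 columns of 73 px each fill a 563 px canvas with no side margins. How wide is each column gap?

25 px

6·73 + 5g = 563 → 5g = 125 → g = 25 px.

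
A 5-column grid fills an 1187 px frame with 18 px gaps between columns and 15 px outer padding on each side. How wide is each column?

Take off 30 px of margins, leaving 1157 px.
Subtracting 4 gaps of 18 leaves 1085 for 5 columns, so c = 217 px.

217 px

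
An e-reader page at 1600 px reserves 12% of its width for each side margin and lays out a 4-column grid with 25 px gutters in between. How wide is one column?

1600 × (1 − 2·12%) = 1600 × 76% = 1216 px for the columns.
1216 − 3·25 = 1141; ÷4 gives c = 285.25 px.

285.25 px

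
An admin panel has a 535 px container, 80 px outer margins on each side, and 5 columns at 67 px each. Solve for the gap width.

Subtract both margins: 535 − 2·80 = 375 px.
5 columns take 5·67 = 335 px; remaining 40 splits into 4 gaps.
g = 40 / 4 = 10 px.

10 px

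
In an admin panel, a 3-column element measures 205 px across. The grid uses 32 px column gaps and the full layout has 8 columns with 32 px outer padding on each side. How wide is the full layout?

3 columns + 2 column gaps: 3c + 2·32 = 205.
3c = 205 − 64 = 141, so c = 47 px.
Adding margins, columns and gutters: 64 + 376 + 224 = 664 px.

664 px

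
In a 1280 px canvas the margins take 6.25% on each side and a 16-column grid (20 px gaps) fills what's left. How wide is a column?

51.25 px

1280 × (1 − 2·6.25%) = 1280 × 87.5% = 1120 px for the columns.
Subtracting 15 gaps of 20 leaves 820 for 16 columns, so c = 51.25 px.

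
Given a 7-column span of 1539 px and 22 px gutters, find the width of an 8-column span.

1762 px

1539 − 6·22 = 1407; ÷7 gives c = 201 px.
8-column span = 8·201 + 7·22 = 1762 px.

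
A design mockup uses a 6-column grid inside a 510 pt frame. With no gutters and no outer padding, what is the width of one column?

With no gutters, each column is 510/6 = 85 pt.

85 pt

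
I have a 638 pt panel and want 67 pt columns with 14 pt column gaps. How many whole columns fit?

8 columns

k columns need k·67 + (k−1)·14 = k·81 − 14.
k·81 − 14 ≤ 638 → k ≤ 652 / 81 ≈ 8.05, so k = 8.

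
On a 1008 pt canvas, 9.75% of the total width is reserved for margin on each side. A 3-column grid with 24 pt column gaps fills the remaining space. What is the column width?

Each margin = 9.75% of 1008 = 98.28 pt; content = 1008 − 2·98.28 = 811.44 pt.
3 columns + 2 column gaps: 3c + 2·24 = 811.44.
3c = 811.44 − 48 = 763.44, so c = 254.48 pt.

254.48 pt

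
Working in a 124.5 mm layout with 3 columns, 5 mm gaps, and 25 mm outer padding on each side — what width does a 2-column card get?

Inside the margins: 124.5 − 50 = 74.5 mm.
3c + 2·5 = 74.5 → 3c = 64.5 → c = 21.5 mm.
2 columns plus 1 gap: 43 + 5 = 48 mm.

48 mm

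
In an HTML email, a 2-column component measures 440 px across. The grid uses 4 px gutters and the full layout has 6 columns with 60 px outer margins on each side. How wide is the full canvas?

1448 px

2c + 1·4 = 440 → 2c = 436 → c = 218 px.
Total width: 2·60 + 6·218 + 5·4 = 1448 px.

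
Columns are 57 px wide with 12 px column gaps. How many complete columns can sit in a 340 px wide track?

5 columns

k columns need k·57 + (k−1)·12 = k·69 − 12.
k·69 − 12 ≤ 340 → k ≤ 352 / 69 ≈ 5.10, so k = 5.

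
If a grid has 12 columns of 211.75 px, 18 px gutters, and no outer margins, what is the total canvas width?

2739 px

Total width: 12·211.75 + 11·18 = 2739 px.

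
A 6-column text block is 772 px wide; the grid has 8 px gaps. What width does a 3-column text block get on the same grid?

772 − 5·8 = 732; ÷6 gives c = 122 px.
3-column span = 3·122 + 2·8 = 382 px.

382 px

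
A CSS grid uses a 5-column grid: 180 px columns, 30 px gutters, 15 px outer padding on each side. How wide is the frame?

1050 px

Frame = 2·15 + 5·180 + 4·30 = 30 + 900 + 120 = 1050 px.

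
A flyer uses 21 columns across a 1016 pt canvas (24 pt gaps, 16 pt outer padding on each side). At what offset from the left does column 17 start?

Subtract both margins: 1016 − 2·16 = 984 pt.
984 − 20·24 = 504; ÷21 gives c = 24 pt.
Before column 17: the margin + 16 columns + 16 gaps.
Offset = 16 + 16·(24 + 24) = 16 + 768 = 784 pt.

784 pt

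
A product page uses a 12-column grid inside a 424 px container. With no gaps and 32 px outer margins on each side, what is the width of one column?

Subtract both margins: 424 − 2·32 = 360 px.
With no gaps, each column is 360/12 = 30 px.

30 px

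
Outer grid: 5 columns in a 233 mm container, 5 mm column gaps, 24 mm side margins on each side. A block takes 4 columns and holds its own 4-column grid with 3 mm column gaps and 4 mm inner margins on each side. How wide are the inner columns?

Take off 48 mm of margins, leaving 185 mm.
Subtracting 4 column gaps of 5 leaves 165 for 5 columns, so c = 33 mm.
4 columns plus 3 column gaps: 132 + 15 = 147 mm.
Inner content = 147 − 2·4 = 139 mm.
4d + 3·3 = 139 → 4d = 130 → d = 32.5 mm.

32.5 mm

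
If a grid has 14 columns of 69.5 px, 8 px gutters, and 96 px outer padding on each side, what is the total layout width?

1269 px

Layout = 2·96 + 14·69.5 + 13·8 = 192 + 973 + 104 = 1269 px.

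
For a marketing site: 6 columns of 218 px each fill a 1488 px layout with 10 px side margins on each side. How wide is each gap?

32 px

Subtract both margins: 1488 − 2·10 = 1468 px.
6·218 + 5g = 1468 → 5g = 160 → g = 32 px.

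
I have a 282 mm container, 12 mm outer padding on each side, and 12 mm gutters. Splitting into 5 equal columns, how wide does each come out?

Take off 24 mm of margins, leaving 258 mm.
Subtracting 4 gutters of 12 leaves 210 for 5 columns, so c = 42 mm.

42 mm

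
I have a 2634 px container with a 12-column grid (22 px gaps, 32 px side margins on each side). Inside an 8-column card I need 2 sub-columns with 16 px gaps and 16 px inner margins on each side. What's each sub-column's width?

829 px

Outer content = 2634 − 2·32 = 2570 px.
12c + 11·22 = 2570 → 12c = 2328 → c = 194 px.
Span of 8: 8·194 + 7·22 = 1552 + 154 = 1706 px.
Inner content = 1706 − 2·16 = 1674 px.
2d + 1·16 = 1674 → 2d = 1658 → d = 829 px.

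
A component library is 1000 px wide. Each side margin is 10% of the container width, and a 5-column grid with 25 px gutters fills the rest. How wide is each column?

140 px

Each margin = 10% of 1000 = 100 px; content = 1000 − 2·100 = 800 px.
5c + 4·25 = 800 → 5c = 700 → c = 140 px.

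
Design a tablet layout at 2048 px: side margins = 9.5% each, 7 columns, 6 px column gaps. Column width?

Margins: 9.5% × 2048 = 194.56 px each, so content = 2048 − 389.12 = 1658.88 px.
1658.88 − 6·6 = 1622.88; ÷7 gives c = 231.84 px.

231.84 px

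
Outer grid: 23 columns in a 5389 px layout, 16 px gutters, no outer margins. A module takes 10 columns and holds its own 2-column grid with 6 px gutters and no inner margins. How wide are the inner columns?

Subtracting 22 gutters of 16 leaves 5037 for 23 columns, so c = 219 px.
10-column span = 10·219 + 9·16 = 2334 px.
2 columns + 1 gutter: 2d + 1·6 = 2334.
2d = 2334 − 6 = 2328, so d = 1164 px.

1164 px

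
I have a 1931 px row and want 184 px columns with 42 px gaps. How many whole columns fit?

Each extra column adds 184 + 42 = 226 px.
(1931 + 42) / 226 = 8.73, so 8 columns fit.

8 columns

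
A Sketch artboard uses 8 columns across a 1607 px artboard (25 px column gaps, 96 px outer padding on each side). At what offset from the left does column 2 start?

Content = 1607 − 2·96 = 1415 px.
8c + 7·25 = 1415 → 8c = 1240 → c = 155 px.
Before column 2: the margin + 1 column + 1 column gap.
Offset = 96 + 1·(155 + 25) = 96 + 180 = 276 px.

276 px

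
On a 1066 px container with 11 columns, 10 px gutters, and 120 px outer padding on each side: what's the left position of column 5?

424 px

Content = 1066 − 2·120 = 826 px.
11 columns + 10 gutters: 11c + 10·10 = 826.
11c = 826 − 100 = 726, so c = 66 px.
Each column+gutter stride is 76 px; 4 of them past the 120 px margin is 120 + 304 = 424 px.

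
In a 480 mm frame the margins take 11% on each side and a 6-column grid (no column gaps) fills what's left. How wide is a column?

Each margin = 11% of 480 = 52.8 mm; content = 480 − 2·52.8 = 374.4 mm.
374.4 / 6 = 62.4 mm per column.

62.4 mm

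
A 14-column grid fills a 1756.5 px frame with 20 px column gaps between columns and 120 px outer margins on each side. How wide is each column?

89.75 px

Take off 240 px of margins, leaving 1516.5 px.
14 columns + 13 column gaps: 14c + 13·20 = 1516.5.
14c = 1516.5 − 260 = 1256.5, so c = 89.75 px.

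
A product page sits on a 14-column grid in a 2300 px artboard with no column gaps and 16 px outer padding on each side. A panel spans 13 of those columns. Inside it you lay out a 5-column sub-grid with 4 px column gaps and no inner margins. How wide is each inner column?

418 px

Subtract both margins: 2300 − 2·16 = 2268 px.
14c = 2268 → c = 162 px.
13-column span = 13·162 = 2106 px.
2106 − 4·4 = 2090; ÷5 gives d = 418 px.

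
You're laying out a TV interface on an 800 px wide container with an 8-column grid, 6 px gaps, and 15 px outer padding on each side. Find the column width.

Take off 30 px of margins, leaving 770 px.
8c + 7·6 = 770 → 8c = 728 → c = 91 px.

91 px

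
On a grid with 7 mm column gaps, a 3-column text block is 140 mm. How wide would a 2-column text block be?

140 − 2·7 = 126; ÷3 gives c = 42 mm.
2-column span = 2·42 + 1·7 = 91 mm.

91 mm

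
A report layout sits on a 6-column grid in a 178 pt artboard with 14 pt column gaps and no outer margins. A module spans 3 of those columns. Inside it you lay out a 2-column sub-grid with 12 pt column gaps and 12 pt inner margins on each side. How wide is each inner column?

178 − 5·14 = 108; ÷6 gives c = 18 pt.
Span of 3: 3·18 + 2·14 = 54 + 28 = 82 pt.
Inner content = 82 − 2·12 = 58 pt.
2 columns + 1 column gap: 2d + 1·12 = 58.
2d = 58 − 12 = 46, so d = 23 pt.

23 pt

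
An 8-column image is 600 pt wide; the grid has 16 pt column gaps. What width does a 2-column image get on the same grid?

8 columns + 7 column gaps: 8c + 7·16 = 600.
8c = 600 − 112 = 488, so c = 61 pt.
2 columns plus 1 column gap: 122 + 16 = 138 pt.

138 pt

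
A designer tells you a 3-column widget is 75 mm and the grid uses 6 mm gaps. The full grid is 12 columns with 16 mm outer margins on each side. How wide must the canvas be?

75 − 2·6 = 63; ÷3 gives c = 21 mm.
Canvas = 2·16 + 12·21 + 11·6 = 32 + 252 + 66 = 350 mm.

350 mm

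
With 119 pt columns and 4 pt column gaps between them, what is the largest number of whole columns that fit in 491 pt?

4 columns

4 columns: 4·119 + 3·4 = 488 pt ≤ 491.
5 columns: 611 pt > 491. So 4.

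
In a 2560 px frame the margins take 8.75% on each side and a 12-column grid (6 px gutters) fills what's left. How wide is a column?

170.5 px

Each margin = 8.75% of 2560 = 224 px; content = 2560 − 2·224 = 2112 px.
12c + 11·6 = 2112 → 12c = 2046 → c = 170.5 px.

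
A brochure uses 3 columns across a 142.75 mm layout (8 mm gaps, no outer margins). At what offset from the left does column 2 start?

3 columns + 2 gaps: 3c + 2·8 = 142.75.
3c = 142.75 − 16 = 126.75, so c = 42.25 mm.
Before column 2: 1 column + 1 gap.
Offset = 1·(42.25 + 8) = 1·50.25 = 50.25 mm.

50.25 mm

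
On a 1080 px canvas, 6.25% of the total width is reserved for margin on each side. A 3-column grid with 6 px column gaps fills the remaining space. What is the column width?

311 px

Each margin = 6.25% of 1080 = 67.5 px; content = 1080 − 2·67.5 = 945 px.
3 columns + 2 column gaps: 3c + 2·6 = 945.
3c = 945 − 12 = 933, so c = 311 px.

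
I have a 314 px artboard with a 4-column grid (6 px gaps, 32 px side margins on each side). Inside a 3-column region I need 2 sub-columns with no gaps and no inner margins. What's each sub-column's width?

Outer content = 314 − 2·32 = 250 px.
Subtracting 3 gaps of 6 leaves 232 for 4 columns, so c = 58 px.
Span of 3: 3·58 + 2·6 = 174 + 12 = 186 px.
2d = 186 → d = 93 px.

93 px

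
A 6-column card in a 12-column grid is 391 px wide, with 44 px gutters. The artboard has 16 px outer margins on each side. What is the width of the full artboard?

858 px

Subtracting 5 gutters of 44 leaves 171 for 6 columns, so c = 28.5 px.
Adding margins, columns and gutters: 32 + 342 + 484 = 858 px.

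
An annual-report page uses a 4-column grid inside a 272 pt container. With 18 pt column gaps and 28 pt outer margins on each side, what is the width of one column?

Subtract both margins: 272 − 2·28 = 216 pt.
Subtracting 3 column gaps of 18 leaves 162 for 4 columns, so c = 40.5 pt.

40.5 pt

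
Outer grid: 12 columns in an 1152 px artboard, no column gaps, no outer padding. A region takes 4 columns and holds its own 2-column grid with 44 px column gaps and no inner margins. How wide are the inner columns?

170 px

1152 / 12 = 96 px per column.
With no column gaps, 4 columns span 4·96 = 384 px.
Subtracting 1 column gap of 44 leaves 340 for 2 columns, so d = 170 px.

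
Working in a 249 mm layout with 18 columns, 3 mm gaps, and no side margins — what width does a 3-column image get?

18c + 17·3 = 249 → 18c = 198 → c = 11 mm.
Span of 3: 3·11 + 2·3 = 33 + 6 = 39 mm.

39 mm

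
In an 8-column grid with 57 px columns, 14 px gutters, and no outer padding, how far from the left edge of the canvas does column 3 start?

142 px

Each column+gutter stride is 71 px; with no margin, 2 of them is 142 px.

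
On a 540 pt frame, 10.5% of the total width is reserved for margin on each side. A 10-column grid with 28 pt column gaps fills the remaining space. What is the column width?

17.46 pt

Margins: 10.5% × 540 = 56.7 pt each, so content = 540 − 113.4 = 426.6 pt.
10 columns + 9 column gaps: 10c + 9·28 = 426.6.
10c = 426.6 − 252 = 174.6, so c = 17.46 pt.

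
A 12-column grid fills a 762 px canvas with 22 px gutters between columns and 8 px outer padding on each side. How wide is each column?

42 px

Content width = 762 − 2·8 = 746 px.
12 columns + 11 gutters: 12c + 11·22 = 746.
12c = 746 − 242 = 504, so c = 42 px.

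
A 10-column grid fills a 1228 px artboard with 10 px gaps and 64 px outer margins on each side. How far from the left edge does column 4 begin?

Content = 1228 − 2·64 = 1100 px.
10 columns + 9 gaps: 10c + 9·10 = 1100.
10c = 1100 − 90 = 1010, so c = 101 px.
Each column+gutter stride is 111 px; 3 of them past the 64 px margin is 64 + 333 = 397 px.

397 px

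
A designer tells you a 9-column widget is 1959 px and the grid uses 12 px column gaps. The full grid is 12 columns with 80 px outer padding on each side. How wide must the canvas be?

1959 − 8·12 = 1863; ÷9 gives c = 207 px.
Canvas = 2·80 + 12·207 + 11·12 = 160 + 2484 + 132 = 2776 px.

2776 px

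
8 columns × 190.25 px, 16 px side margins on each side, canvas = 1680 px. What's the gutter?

Inside the margins: 1680 − 32 = 1648 px.
8 columns take 8·190.25 = 1522 px; remaining 126 splits into 7 gutters.
g = 126 / 7 = 18 px.

18 px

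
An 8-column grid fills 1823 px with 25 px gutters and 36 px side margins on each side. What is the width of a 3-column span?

Content width = 1823 − 2·36 = 1751 px.
Subtracting 7 gutters of 25 leaves 1576 for 8 columns, so c = 197 px.
3 columns plus 2 gutters: 591 + 50 = 641 px.

641 px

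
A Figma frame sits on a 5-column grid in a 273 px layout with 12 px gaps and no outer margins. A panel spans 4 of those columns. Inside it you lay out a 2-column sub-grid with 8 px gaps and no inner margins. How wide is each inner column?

Subtracting 4 gaps of 12 leaves 225 for 5 columns, so c = 45 px.
4-column span = 4·45 + 3·12 = 216 px.
Subtracting 1 gap of 8 leaves 208 for 2 columns, so d = 104 px.

104 px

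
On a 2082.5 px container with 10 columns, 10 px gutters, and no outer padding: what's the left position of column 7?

1255.5 px

10 columns + 9 gutters: 10c + 9·10 = 2082.5.
10c = 2082.5 − 90 = 1992.5, so c = 199.25 px.
No margin, so column 7 starts at 6·(column + gutter) = 6·209.25 = 1255.5 px.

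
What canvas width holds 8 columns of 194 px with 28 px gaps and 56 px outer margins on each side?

1860 px

Canvas = 2·56 + 8·194 + 7·28 = 112 + 1552 + 196 = 1860 px.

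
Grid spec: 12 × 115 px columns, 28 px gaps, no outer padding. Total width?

1688 px

Canvas = 12·115 + 11·28 = 1380 + 308 = 1688 px.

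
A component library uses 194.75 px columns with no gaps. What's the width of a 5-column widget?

With no gaps, 5 columns span 5·194.75 = 973.75 px.

973.75 px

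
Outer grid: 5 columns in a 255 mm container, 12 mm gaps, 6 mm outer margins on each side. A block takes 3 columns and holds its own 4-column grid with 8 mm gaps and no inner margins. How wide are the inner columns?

29.25 mm

Inside the margins: 255 − 12 = 243 mm.
243 − 4·12 = 195; ÷5 gives c = 39 mm.
Span of 3: 3·39 + 2·12 = 117 + 24 = 141 mm.
Subtracting 3 gaps of 8 leaves 117 for 4 columns, so d = 29.25 mm.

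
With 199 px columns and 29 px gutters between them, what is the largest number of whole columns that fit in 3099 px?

13 columns: 13·199 + 12·29 = 2935 px ≤ 3099.
14 columns: 3163 px > 3099. So 13.

13 columns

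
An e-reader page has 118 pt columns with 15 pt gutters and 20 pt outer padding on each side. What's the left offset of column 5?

Each column+gutter stride is 133 pt; 4 of them past the 20 pt margin is 20 + 532 = 552 pt.

552 pt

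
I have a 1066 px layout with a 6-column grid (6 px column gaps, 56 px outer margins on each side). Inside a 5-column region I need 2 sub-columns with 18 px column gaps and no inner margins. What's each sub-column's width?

Take off 112 px of margins, leaving 954 px.
954 − 5·6 = 924; ÷6 gives c = 154 px.
Span of 5: 5·154 + 4·6 = 770 + 24 = 794 px.
794 − 1·18 = 776; ÷2 gives d = 388 px.

388 px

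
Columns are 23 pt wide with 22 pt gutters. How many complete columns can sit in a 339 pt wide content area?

8 columns

k columns need k·23 + (k−1)·22 = k·45 − 22.
k·45 − 22 ≤ 339 → k ≤ 361 / 45 ≈ 8.02, so k = 8.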